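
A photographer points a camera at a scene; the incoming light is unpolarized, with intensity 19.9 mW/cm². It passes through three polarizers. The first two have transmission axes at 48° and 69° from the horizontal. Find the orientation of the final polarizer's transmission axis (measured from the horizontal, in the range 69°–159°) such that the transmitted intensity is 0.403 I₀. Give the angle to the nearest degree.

Unpolarized light through the first polarizer → I₁ = ½ I₀, now polarized at 48°.
I₂ = I₁ cos²(69° − 48°) = 0.5 I₀ · cos²(21°) = 0.4358 I₀.
Need I₃/I₀ = 0.403, so cos²(θ − 69°) = 0.403 / 0.4358 = 0.9248.
θ − 69° = arccos(√0.9248) = 15.9°, giving θ ≈ 69 + 15.9 = 84.9°.

θ ≈ 85°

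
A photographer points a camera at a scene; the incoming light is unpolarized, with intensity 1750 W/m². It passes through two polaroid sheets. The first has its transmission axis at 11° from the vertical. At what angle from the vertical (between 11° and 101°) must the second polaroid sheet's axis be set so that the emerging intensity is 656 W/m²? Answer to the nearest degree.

θ ≈ 41°

Unpolarized light through the first polarizer → I₁ = ½ I₀, now polarized at 11°.
Target fraction: 656 / 1750 W/m² = 0.3749 of I₀.
Need I₂/I₀ = 0.3749, so cos²(θ − 11°) = 0.3749 / 0.5 = 0.7497.
θ − 11° = arccos(√0.7497) = 30.0°, giving θ ≈ 11 + 30.0 = 41.0°.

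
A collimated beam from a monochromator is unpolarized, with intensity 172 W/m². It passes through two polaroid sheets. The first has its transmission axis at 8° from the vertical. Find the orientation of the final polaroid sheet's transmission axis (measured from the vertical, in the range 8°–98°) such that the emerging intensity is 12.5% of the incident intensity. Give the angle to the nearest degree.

Unpolarized light through the first polarizer → I₁ = ½ I₀, now polarized at 8°.
Need I₂/I₀ = 0.125, so cos²(θ − 8°) = 0.125 / 0.5 = 0.25.
θ − 8° = arccos(√0.25) = 60.0°, giving θ ≈ 8 + 60.0 = 68.0°.

θ ≈ 68°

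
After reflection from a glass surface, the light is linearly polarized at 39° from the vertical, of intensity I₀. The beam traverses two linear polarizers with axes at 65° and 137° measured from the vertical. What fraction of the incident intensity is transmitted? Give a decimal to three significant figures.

≈ 0.0771 I₀

I₁ = I₀ cos²(65° − 39°) = I₀ cos²(26°) = 0.8078 I₀.
I₂ = I₁ cos²(137° − 65°) = 0.8078 I₀ · cos²(72°) = 0.07714 I₀.
Transmitted fraction = 0.07714.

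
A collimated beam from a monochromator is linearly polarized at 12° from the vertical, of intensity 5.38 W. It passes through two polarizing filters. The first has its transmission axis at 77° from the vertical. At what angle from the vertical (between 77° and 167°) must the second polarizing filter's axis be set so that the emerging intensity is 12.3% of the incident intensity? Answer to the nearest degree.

θ ≈ 111°

I₁ = I₀ cos²(77° − 12°) = I₀ cos²(65°) = 0.1786 I₀.
Need I₂/I₀ = 0.123, so cos²(θ − 77°) = 0.123 / 0.1786 = 0.6887.
θ − 77° = arccos(√0.6887) = 33.9°, giving θ ≈ 77 + 33.9 = 110.9°.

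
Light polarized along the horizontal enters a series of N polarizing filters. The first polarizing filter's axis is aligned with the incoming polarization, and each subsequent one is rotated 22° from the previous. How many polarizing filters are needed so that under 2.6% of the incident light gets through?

First polarizer is aligned with the polarization: full transmission.
Each further stage multiplies by cos²(22°) = 0.8597.
After N polarizers: T = 0.8597^(N−1). Require T < 0.026 ⇒ N−1 > ln(0.026)/ln(0.8597) = 24.14, so N−1 ≥ 25 and N = 26.
Check: N=26 gives T = 0.02282 < 0.026; N=25 gives T = 0.02654.

N = 26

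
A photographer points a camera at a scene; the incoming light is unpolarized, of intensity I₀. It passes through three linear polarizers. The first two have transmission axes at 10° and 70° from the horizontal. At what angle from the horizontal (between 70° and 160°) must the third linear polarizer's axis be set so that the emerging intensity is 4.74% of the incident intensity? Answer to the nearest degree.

Unpolarized light through the first polarizer → I₁ = ½ I₀, now polarized at 10°.
I₂ = I₁ cos²(70° − 10°) = 0.5 I₀ · cos²(60°) = 0.125 I₀.
Need I₃/I₀ = 0.0474, so cos²(θ − 70°) = 0.0474 / 0.125 = 0.3792.
θ − 70° = arccos(√0.3792) = 52.0°, giving θ ≈ 70 + 52.0 = 122.0°.

θ ≈ 122°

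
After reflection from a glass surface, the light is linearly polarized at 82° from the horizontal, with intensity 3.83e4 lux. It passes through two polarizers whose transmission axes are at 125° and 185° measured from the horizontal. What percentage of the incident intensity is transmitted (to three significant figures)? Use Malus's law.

By Malus's law, I₁ = 3.83e4 lux · cos²(43°) = 2.049e+04 lux.
I₂ = I₁ · cos²(60°) = 2.049e+04 · 0.25 = 5121 lux.
That is 13.37% of the incident intensity.

≈ 13.4%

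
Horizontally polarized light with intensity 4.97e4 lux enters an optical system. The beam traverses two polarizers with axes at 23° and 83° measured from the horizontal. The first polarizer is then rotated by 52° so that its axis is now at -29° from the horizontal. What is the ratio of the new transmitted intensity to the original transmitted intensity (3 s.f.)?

I_new/I_old ≈ 0.507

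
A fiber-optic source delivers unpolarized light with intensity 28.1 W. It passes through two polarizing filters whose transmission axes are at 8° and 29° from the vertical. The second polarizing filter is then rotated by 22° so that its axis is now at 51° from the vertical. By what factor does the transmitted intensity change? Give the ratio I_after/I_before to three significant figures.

I_new/I_old ≈ 0.614

Before rotation:
Unpolarized light through the first polarizer → I₁ = ½ I₀, now polarized at 8°.
I₂ = I₁ cos²(29° − 8°) = 0.5 I₀ · cos²(21°) = 0.4358 I₀.
After rotation:
Unpolarized light through the first polarizer → I₁ = ½ I₀, now polarized at 8°.
I₂ = I₁ cos²(51° − 8°) = 0.5 I₀ · cos²(43°) = 0.2674 I₀.
Ratio = 0.2674 / 0.4358 = 0.6137.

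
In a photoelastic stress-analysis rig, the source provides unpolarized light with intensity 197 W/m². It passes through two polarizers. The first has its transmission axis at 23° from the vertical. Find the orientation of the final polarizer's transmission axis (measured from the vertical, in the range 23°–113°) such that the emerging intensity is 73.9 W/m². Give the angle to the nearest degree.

Unpolarized light through the first polarizer → I₁ = ½ I₀, now polarized at 23°.
Target fraction: 73.9 / 197 W/m² = 0.3751 of I₀.
Need I₂/I₀ = 0.3751, so cos²(θ − 23°) = 0.3751 / 0.5 = 0.7503.
θ − 23° = arccos(√0.7503) = 30.0°, giving θ ≈ 23 + 30.0 = 53.0°.

θ ≈ 53°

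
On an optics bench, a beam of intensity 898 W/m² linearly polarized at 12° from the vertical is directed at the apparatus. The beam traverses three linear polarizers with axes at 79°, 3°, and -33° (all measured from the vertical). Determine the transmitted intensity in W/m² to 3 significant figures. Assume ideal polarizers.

I₁ = 898 W/m² · cos²(67°) = 137.1 W/m².
I₂ = I₁ · cos²(76°) = 137.1 · 0.05853 = 8.024 W/m².
I₃ = I₂ · cos²(36°) = 8.024 · 0.6545 = 5.252 W/m².

I ≈ 5.25 W/m²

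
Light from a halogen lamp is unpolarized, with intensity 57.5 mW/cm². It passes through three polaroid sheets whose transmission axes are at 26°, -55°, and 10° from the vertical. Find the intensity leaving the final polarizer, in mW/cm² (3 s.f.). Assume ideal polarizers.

Unpolarized light through the first polarizer → I₁ = 57.5 mW/cm²/2 = 28.75 mW/cm², polarized at 26°.
I₂ = I₁ · cos²(81°) = 28.75 · 0.02447 = 0.7036 mW/cm².
I₃ = I₂ · cos²(65°) = 0.7036 · 0.1786 = 0.1257 mW/cm².

I ≈ 0.126 mW/cm²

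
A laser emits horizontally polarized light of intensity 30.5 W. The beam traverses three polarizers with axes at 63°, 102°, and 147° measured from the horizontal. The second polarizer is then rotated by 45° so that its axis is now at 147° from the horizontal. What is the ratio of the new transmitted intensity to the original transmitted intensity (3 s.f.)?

I_new/I_old ≈ 0.0362

Before rotation:
By Malus's law, I₁ = I₀ cos²(63° − 0°) = I₀ cos²(63°) = 0.2061 I₀.
I₂ = I₁ cos²(102° − 63°) = 0.2061 I₀ · cos²(39°) = 0.1245 I₀.
I₃ = I₂ cos²(147° − 102°) = 0.1245 I₀ · cos²(45°) = 0.06224 I₀.
After rotation:
I₁ = I₀ cos²(63° − 0°) = I₀ cos²(63°) = 0.2061 I₀.
I₂ = I₁ cos²(147° − 63°) = 0.2061 I₀ · cos²(84°) = 0.002252 I₀.
I₃ = I₂ cos²(147° − 147°) = 0.002252 I₀ · cos²(0°) = 0.002252 I₀.
Ratio = 0.002252 / 0.06224 = 0.03618.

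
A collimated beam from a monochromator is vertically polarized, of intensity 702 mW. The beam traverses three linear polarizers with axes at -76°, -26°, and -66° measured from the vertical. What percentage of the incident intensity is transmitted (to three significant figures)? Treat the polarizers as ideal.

By Malus's law, I₁ = 702 mW · cos²(76°) = 41.09 mW.
I₂ = I₁ · cos²(50°) = 41.09 · 0.4132 = 16.98 mW.
I₃ = I₂ · cos²(40°) = 16.98 · 0.5868 = 9.962 mW.
That is 1.419% of the incident intensity.

≈ 1.42%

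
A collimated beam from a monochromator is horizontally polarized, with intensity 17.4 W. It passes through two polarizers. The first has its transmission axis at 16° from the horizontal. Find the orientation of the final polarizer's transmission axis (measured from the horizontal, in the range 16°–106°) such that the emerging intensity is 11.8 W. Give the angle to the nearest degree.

I₁ = I₀ cos²(16° − 0°) = I₀ cos²(16°) = 0.924 I₀.
Target fraction: 11.8 / 17.4 W = 0.6782 of I₀.
Need I₂/I₀ = 0.6782, so cos²(θ − 16°) = 0.6782 / 0.924 = 0.7339.
θ − 16° = arccos(√0.7339) = 31.1°, giving θ ≈ 16 + 31.1 = 47.1°.

θ ≈ 47°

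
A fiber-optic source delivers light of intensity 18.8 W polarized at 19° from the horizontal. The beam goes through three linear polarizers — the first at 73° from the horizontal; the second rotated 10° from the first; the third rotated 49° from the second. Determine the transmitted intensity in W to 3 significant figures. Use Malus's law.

By Malus's law, I₁ = 18.8 W · cos²(54°) = 6.495 W.
I₂ = I₁ · cos²(10°) = 6.495 · 0.9698 = 6.299 W.
I₃ = I₂ · cos²(49°) = 6.299 · 0.4304 = 2.711 W.

I ≈ 2.71 W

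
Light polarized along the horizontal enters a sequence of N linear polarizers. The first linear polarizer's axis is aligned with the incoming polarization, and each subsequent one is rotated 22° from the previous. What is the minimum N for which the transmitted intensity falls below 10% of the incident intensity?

N = 17

First polarizer is aligned with the polarization: full transmission.
Each further stage multiplies by cos²(22°) = 0.8597.
After N polarizers: T = 0.8597^(N−1). Require T < 0.10 ⇒ N−1 > ln(0.10)/ln(0.8597) = 15.23, so N−1 ≥ 16 and N = 17.
Check: N=17 gives T = 0.08898 < 0.10; N=16 gives T = 0.1035.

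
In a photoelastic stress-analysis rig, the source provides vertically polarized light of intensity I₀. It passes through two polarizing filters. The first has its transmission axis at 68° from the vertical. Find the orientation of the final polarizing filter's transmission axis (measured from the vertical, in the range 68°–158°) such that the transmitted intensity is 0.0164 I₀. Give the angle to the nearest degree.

By Malus's law, I₁ = I₀ cos²(68° − 0°) = I₀ cos²(68°) = 0.1403 I₀.
Need I₂/I₀ = 0.0164, so cos²(θ − 68°) = 0.0164 / 0.1403 = 0.1169.
θ − 68° = arccos(√0.1169) = 70.0°, giving θ ≈ 68 + 70.0 = 138.0°.

θ ≈ 138°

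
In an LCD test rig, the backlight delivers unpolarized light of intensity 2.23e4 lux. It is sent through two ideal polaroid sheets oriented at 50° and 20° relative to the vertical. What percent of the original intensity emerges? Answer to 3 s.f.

≈ 37.5%

Unpolarized light through the first polarizer → I₁ = 2.23e4 lux/2 = 1.115e+04 lux, polarized at 50°.
I₂ = I₁ · cos²(30°) = 1.115e+04 · 0.75 = 8363 lux.
That is 37.5% of the incident intensity.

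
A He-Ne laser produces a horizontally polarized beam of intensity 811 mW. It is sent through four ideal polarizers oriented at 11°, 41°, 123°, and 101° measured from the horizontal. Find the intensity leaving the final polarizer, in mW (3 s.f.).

I ≈ 9.76 mW

I₁ = 811 mW · cos²(11°) = 781.5 mW.
I₂ = I₁ · cos²(30°) = 781.5 · 0.75 = 586.1 mW.
I₃ = I₂ · cos²(82°) = 586.1 · 0.01937 = 11.35 mW.
I₄ = I₃ · cos²(22°) = 11.35 · 0.8597 = 9.759 mW.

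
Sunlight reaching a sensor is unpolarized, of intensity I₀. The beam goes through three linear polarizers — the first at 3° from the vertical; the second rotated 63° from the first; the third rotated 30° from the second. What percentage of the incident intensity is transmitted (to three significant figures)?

Unpolarized light through the first polarizer → I₁ = ½ I₀, now polarized at 3°.
I₂ = I₁ cos²(63°) = 0.5 · 0.2061 I₀ = 0.1031 I₀.
I₃ = I₂ cos²(30°) = 0.1031 · 0.75 I₀ = 0.07729 I₀.
That is 7.729% of the incident intensity.

≈ 7.73%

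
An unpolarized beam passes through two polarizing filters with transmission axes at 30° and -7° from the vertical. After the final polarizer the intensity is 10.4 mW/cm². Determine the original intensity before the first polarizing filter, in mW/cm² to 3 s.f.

I₀ ≈ 32.6 mW/cm²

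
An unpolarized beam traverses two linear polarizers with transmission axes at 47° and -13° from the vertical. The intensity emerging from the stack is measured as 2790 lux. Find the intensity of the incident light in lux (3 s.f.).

Unpolarized light through the first polarizer → I₁ = ½ I₀, now polarized at 47°.
I₂ = I₁ cos²(-13° − 47°) = 0.5 I₀ · cos²(60°) = 0.125 I₀.
So 2790 lux = 0.125 I₀, giving I₀ = 2790/0.125 = 2.232e+04 lux.

I₀ ≈ 2.23e4 lux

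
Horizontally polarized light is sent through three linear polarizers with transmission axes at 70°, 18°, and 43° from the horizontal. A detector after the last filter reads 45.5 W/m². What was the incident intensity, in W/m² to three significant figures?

I₀ ≈ 1250 W/m²

By Malus's law, I₁ = I₀ cos²(70° − 0°) = I₀ cos²(70°) = 0.117 I₀.
I₂ = I₁ cos²(18° − 70°) = 0.117 I₀ · cos²(52°) = 0.04434 I₀.
I₃ = I₂ cos²(43° − 18°) = 0.04434 I₀ · cos²(25°) = 0.03642 I₀.
So 45.5 W/m² = 0.03642 I₀, giving I₀ = 45.5/0.03642 = 1249 W/m².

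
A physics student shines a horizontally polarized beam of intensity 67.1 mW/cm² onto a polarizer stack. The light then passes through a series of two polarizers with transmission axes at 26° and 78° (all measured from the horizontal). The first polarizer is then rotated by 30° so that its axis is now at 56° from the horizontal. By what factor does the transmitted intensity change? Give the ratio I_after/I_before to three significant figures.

Before rotation:
I₁ = I₀ cos²(26° − 0°) = I₀ cos²(26°) = 0.8078 I₀.
I₂ = I₁ cos²(78° − 26°) = 0.8078 I₀ · cos²(52°) = 0.3062 I₀.
After rotation:
I₁ = I₀ cos²(56° − 0°) = I₀ cos²(56°) = 0.3127 I₀.
I₂ = I₁ cos²(78° − 56°) = 0.3127 I₀ · cos²(22°) = 0.2688 I₀.
Ratio = 0.2688 / 0.3062 = 0.8779.

I_new/I_old ≈ 0.878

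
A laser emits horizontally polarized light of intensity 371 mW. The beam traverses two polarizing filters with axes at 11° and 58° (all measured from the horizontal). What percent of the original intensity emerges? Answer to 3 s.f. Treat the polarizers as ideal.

≈ 44.8%

I₁ = 371 mW · cos²(11°) = 357.5 mW.
I₂ = I₁ · cos²(47°) = 357.5 · 0.4651 = 166.3 mW.
That is 44.82% of the incident intensity.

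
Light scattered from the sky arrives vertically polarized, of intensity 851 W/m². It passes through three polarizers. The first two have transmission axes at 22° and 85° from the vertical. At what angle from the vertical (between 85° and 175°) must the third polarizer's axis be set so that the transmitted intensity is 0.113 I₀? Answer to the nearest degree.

I₁ = I₀ cos²(22° − 0°) = I₀ cos²(22°) = 0.8597 I₀.
I₂ = I₁ cos²(85° − 22°) = 0.8597 I₀ · cos²(63°) = 0.1772 I₀.
Need I₃/I₀ = 0.113, so cos²(θ − 85°) = 0.113 / 0.1772 = 0.6378.
θ − 85° = arccos(√0.6378) = 37.0°, giving θ ≈ 85 + 37.0 = 122.0°.

θ ≈ 122°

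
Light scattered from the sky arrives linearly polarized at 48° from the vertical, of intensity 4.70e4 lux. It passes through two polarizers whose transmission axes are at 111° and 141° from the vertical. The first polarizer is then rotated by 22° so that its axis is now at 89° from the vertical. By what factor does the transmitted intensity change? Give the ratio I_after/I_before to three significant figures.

I_new/I_old ≈ 1.40

Before rotation:
I₁ = I₀ cos²(111° − 48°) = I₀ cos²(63°) = 0.2061 I₀.
I₂ = I₁ cos²(141° − 111°) = 0.2061 I₀ · cos²(30°) = 0.1546 I₀.
After rotation:
I₁ = I₀ cos²(89° − 48°) = I₀ cos²(41°) = 0.5696 I₀.
I₂ = I₁ cos²(141° − 89°) = 0.5696 I₀ · cos²(52°) = 0.2159 I₀.
Ratio = 0.2159 / 0.1546 = 1.397.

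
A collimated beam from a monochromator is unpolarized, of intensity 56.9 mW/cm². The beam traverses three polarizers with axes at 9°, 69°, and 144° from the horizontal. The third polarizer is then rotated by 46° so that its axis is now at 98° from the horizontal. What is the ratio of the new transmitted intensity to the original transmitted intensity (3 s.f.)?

Before rotation:
Unpolarized light through the first polarizer → I₁ = ½ I₀, now polarized at 9°.
I₂ = I₁ cos²(69° − 9°) = 0.5 I₀ · cos²(60°) = 0.125 I₀.
I₃ = I₂ cos²(144° − 69°) = 0.125 I₀ · cos²(75°) = 0.008373 I₀.
After rotation:
Unpolarized light through the first polarizer → I₁ = ½ I₀, now polarized at 9°.
I₂ = I₁ cos²(69° − 9°) = 0.5 I₀ · cos²(60°) = 0.125 I₀.
I₃ = I₂ cos²(98° − 69°) = 0.125 I₀ · cos²(29°) = 0.09562 I₀.
Ratio = 0.09562 / 0.008373 = 11.42.

I_new/I_old ≈ 11.4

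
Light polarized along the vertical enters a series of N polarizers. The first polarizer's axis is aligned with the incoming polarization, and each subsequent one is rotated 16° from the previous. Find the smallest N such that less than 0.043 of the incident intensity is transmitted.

First polarizer is aligned with the polarization: full transmission.
Each further stage multiplies by cos²(16°) = 0.924.
After N polarizers: T = 0.924^(N−1). Require T < 0.043 ⇒ N−1 > ln(0.043)/ln(0.924) = 39.82, so N−1 ≥ 40 and N = 41.
Check: N=41 gives T = 0.0424 < 0.043; N=40 gives T = 0.04588.

N = 41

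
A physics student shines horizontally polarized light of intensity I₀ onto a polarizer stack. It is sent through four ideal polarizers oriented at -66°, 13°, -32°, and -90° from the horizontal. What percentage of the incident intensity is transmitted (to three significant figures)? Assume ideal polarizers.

I₁ = I₀ cos²(-66° − 0°) = I₀ cos²(66°) = 0.1654 I₀.
I₂ = I₁ cos²(13° + 66°) = 0.1654 I₀ · cos²(79°) = 0.006023 I₀.
I₃ = I₂ cos²(-32° − 13°) = 0.006023 I₀ · cos²(45°) = 0.003012 I₀.
I₄ = I₃ cos²(-90° + 32°) = 0.003012 I₀ · cos²(58°) = 0.0008457 I₀.
That is 0.08457% of the incident intensity.

≈ 0.0846%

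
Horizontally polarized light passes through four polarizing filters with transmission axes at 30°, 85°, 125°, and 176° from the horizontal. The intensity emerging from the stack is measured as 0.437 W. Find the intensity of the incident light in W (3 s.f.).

I₀ ≈ 7.62 W

I₁ = I₀ cos²(30° − 0°) = I₀ cos²(30°) = 0.75 I₀.
I₂ = I₁ cos²(85° − 30°) = 0.75 I₀ · cos²(55°) = 0.2467 I₀.
I₃ = I₂ cos²(125° − 85°) = 0.2467 I₀ · cos²(40°) = 0.1448 I₀.
I₄ = I₃ cos²(176° − 125°) = 0.1448 I₀ · cos²(51°) = 0.05734 I₀.
So 0.437 W = 0.05734 I₀, giving I₀ = 0.437/0.05734 = 7.621 W.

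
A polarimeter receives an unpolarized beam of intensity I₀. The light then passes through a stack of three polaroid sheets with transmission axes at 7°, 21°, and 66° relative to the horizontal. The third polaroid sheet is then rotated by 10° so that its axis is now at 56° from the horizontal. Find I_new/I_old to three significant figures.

I_new/I_old ≈ 1.34

Before rotation:
Unpolarized light through the first polarizer → I₁ = ½ I₀, now polarized at 7°.
I₂ = I₁ cos²(21° − 7°) = 0.5 I₀ · cos²(14°) = 0.4707 I₀.
I₃ = I₂ cos²(66° − 21°) = 0.4707 I₀ · cos²(45°) = 0.2354 I₀.
After rotation:
Unpolarized light through the first polarizer → I₁ = ½ I₀, now polarized at 7°.
I₂ = I₁ cos²(21° − 7°) = 0.5 I₀ · cos²(14°) = 0.4707 I₀.
I₃ = I₂ cos²(56° − 21°) = 0.4707 I₀ · cos²(35°) = 0.3159 I₀.
Ratio = 0.3159 / 0.2354 = 1.342.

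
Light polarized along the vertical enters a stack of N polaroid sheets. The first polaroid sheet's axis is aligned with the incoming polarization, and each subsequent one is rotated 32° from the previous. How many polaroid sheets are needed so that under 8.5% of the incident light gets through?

N = 9

First polarizer is aligned with the polarization: full transmission.
Each further stage multiplies by cos²(32°) = 0.7192.
After N polarizers: T = 0.7192^(N−1). Require T < 0.085 ⇒ N−1 > ln(0.085)/ln(0.7192) = 7.48, so N−1 ≥ 8 and N = 9.
Check: N=9 gives T = 0.07157 < 0.085; N=8 gives T = 0.09951.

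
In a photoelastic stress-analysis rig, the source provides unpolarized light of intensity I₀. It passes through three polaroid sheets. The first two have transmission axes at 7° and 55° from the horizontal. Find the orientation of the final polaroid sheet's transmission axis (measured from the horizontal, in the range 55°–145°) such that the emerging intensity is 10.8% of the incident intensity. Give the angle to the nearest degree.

Unpolarized light through the first polarizer → I₁ = ½ I₀, now polarized at 7°.
I₂ = I₁ cos²(55° − 7°) = 0.5 I₀ · cos²(48°) = 0.2239 I₀.
Need I₃/I₀ = 0.108, so cos²(θ − 55°) = 0.108 / 0.2239 = 0.4824.
θ − 55° = arccos(√0.4824) = 46.0°, giving θ ≈ 55 + 46.0 = 101.0°.

θ ≈ 101°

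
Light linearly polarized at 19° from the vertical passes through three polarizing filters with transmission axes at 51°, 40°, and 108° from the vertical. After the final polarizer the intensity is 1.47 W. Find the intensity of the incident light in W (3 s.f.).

By Malus's law, I₁ = I₀ cos²(51° − 19°) = I₀ cos²(32°) = 0.7192 I₀.
I₂ = I₁ cos²(40° − 51°) = 0.7192 I₀ · cos²(11°) = 0.693 I₀.
I₃ = I₂ cos²(108° − 40°) = 0.693 I₀ · cos²(68°) = 0.09725 I₀.
So 1.47 W = 0.09725 I₀, giving I₀ = 1.47/0.09725 = 15.12 W.

I₀ ≈ 15.1 W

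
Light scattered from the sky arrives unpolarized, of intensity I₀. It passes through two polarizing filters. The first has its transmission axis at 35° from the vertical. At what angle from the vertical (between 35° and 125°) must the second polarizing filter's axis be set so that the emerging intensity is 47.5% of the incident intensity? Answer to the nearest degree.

Unpolarized light through the first polarizer → I₁ = ½ I₀, now polarized at 35°.
Need I₂/I₀ = 0.475, so cos²(θ − 35°) = 0.475 / 0.5 = 0.95.
θ − 35° = arccos(√0.95) = 12.9°, giving θ ≈ 35 + 12.9 = 47.9°.

θ ≈ 48°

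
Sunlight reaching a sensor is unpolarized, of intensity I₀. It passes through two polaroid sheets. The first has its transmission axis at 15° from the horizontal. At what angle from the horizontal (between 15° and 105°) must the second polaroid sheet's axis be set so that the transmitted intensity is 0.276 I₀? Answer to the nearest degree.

θ ≈ 57°

Unpolarized light through the first polarizer → I₁ = ½ I₀, now polarized at 15°.
Need I₂/I₀ = 0.276, so cos²(θ − 15°) = 0.276 / 0.5 = 0.552.
θ − 15° = arccos(√0.552) = 42.0°, giving θ ≈ 15 + 42.0 = 57.0°.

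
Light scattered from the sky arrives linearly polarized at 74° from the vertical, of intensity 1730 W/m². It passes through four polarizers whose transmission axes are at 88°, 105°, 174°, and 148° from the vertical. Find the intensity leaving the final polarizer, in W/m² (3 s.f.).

I ≈ 155 W/m²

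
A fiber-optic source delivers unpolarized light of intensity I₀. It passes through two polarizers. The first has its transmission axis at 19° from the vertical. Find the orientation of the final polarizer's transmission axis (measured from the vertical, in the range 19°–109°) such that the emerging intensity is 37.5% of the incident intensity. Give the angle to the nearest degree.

Unpolarized light through the first polarizer → I₁ = ½ I₀, now polarized at 19°.
Need I₂/I₀ = 0.375, so cos²(θ − 19°) = 0.375 / 0.5 = 0.75.
θ − 19° = arccos(√0.75) = 30.0°, giving θ ≈ 19 + 30.0 = 49.0°.

θ ≈ 49°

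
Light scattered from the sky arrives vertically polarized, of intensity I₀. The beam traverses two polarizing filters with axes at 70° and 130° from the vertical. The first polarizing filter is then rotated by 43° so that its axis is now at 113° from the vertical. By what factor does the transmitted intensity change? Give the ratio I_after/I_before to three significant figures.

I_new/I_old ≈ 4.77

Before rotation:
By Malus's law, I₁ = I₀ cos²(70° − 0°) = I₀ cos²(70°) = 0.117 I₀.
I₂ = I₁ cos²(130° − 70°) = 0.117 I₀ · cos²(60°) = 0.02924 I₀.
After rotation:
I₁ = I₀ cos²(113° − 0°) = I₀ cos²(67°) = 0.1527 I₀.
I₂ = I₁ cos²(130° − 113°) = 0.1527 I₀ · cos²(17°) = 0.1396 I₀.
Ratio = 0.1396 / 0.02924 = 4.774.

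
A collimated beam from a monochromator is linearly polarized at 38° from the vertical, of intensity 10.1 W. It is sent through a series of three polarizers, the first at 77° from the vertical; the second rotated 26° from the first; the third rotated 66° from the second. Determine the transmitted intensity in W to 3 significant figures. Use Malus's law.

I ≈ 0.815 W

By Malus's law, I₁ = 10.1 W · cos²(39°) = 6.1 W.
I₂ = I₁ · cos²(26°) = 6.1 · 0.8078 = 4.928 W.
I₃ = I₂ · cos²(66°) = 4.928 · 0.1654 = 0.8152 W.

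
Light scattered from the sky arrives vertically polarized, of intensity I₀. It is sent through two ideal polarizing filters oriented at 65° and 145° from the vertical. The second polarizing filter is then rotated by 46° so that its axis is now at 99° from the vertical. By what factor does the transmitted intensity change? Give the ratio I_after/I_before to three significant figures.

I_new/I_old ≈ 22.8

Before rotation:
I₁ = I₀ cos²(65° − 0°) = I₀ cos²(65°) = 0.1786 I₀.
I₂ = I₁ cos²(145° − 65°) = 0.1786 I₀ · cos²(80°) = 0.005386 I₀.
After rotation:
I₁ = I₀ cos²(65° − 0°) = I₀ cos²(65°) = 0.1786 I₀.
I₂ = I₁ cos²(99° − 65°) = 0.1786 I₀ · cos²(34°) = 0.1228 I₀.
Ratio = 0.1228 / 0.005386 = 22.79.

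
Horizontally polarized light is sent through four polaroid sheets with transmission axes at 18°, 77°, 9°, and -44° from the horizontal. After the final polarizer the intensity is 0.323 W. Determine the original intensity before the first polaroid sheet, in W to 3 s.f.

I₁ = I₀ cos²(18° − 0°) = I₀ cos²(18°) = 0.9045 I₀.
I₂ = I₁ cos²(77° − 18°) = 0.9045 I₀ · cos²(59°) = 0.2399 I₀.
I₃ = I₂ cos²(9° − 77°) = 0.2399 I₀ · cos²(68°) = 0.03367 I₀.
I₄ = I₃ cos²(-44° − 9°) = 0.03367 I₀ · cos²(53°) = 0.01219 I₀.
So 0.323 W = 0.01219 I₀, giving I₀ = 0.323/0.01219 = 26.49 W.

I₀ ≈ 26.5 W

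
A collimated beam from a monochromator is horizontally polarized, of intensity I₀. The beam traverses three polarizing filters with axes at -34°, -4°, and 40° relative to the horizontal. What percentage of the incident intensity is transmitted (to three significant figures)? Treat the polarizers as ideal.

≈ 26.7%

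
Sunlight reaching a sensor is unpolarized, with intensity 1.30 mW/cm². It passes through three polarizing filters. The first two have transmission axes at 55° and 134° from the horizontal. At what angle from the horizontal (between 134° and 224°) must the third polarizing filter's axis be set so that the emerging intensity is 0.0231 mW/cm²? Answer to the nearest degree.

Unpolarized light through the first polarizer → I₁ = ½ I₀, now polarized at 55°.
I₂ = I₁ cos²(134° − 55°) = 0.5 I₀ · cos²(79°) = 0.0182 I₀.
Target fraction: 0.0231 / 1.30 mW/cm² = 0.01777 of I₀.
Need I₃/I₀ = 0.01777, so cos²(θ − 134°) = 0.01777 / 0.0182 = 0.9761.
θ − 134° = arccos(√0.9761) = 8.9°, giving θ ≈ 134 + 8.9 = 142.9°.

θ ≈ 143°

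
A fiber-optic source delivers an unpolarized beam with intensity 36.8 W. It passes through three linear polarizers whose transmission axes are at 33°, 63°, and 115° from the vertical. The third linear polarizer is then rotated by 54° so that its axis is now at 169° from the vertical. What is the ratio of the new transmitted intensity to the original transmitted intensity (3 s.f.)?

I_new/I_old ≈ 0.200

Before rotation:
Unpolarized light through the first polarizer → I₁ = ½ I₀, now polarized at 33°.
I₂ = I₁ cos²(63° − 33°) = 0.5 I₀ · cos²(30°) = 0.375 I₀.
I₃ = I₂ cos²(115° − 63°) = 0.375 I₀ · cos²(52°) = 0.1421 I₀.
After rotation:
Unpolarized light through the first polarizer → I₁ = ½ I₀, now polarized at 33°.
I₂ = I₁ cos²(63° − 33°) = 0.5 I₀ · cos²(30°) = 0.375 I₀.
Angle between axes 2 and 3: 74°. I₃ = 0.375 I₀ · cos²(74°) = 0.02849 I₀.
Ratio = 0.02849 / 0.1421 = 0.2004.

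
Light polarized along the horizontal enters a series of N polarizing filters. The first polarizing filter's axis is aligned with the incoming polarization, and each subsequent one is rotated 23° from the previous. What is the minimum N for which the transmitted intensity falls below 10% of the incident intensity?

N = 15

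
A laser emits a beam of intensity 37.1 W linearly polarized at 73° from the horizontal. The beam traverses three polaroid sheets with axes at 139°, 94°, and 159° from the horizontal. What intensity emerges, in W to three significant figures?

I₁ = 37.1 W · cos²(66°) = 6.138 W.
I₂ = I₁ · cos²(45°) = 6.138 · 0.5 = 3.069 W.
I₃ = I₂ · cos²(65°) = 3.069 · 0.1786 = 0.5481 W.

I ≈ 0.548 W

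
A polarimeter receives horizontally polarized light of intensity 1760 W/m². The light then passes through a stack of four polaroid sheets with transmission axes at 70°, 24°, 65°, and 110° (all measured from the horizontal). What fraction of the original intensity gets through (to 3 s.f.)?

I/I₀ ≈ 0.0161

I₁ = 1760 W/m² · cos²(70°) = 205.9 W/m².
I₂ = I₁ · cos²(46°) = 205.9 · 0.4826 = 99.35 W/m².
I₃ = I₂ · cos²(41°) = 99.35 · 0.5696 = 56.59 W/m².
I₄ = I₃ · cos²(45°) = 56.59 · 0.5 = 28.29 W/m².
Transmitted fraction = 0.01608.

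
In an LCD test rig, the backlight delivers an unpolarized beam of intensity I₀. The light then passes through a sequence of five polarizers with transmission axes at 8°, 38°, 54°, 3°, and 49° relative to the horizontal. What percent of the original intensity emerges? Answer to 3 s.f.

≈ 6.62%

Unpolarized light through the first polarizer → I₁ = ½ I₀, now polarized at 8°.
I₂ = I₁ cos²(38° − 8°) = 0.5 I₀ · cos²(30°) = 0.375 I₀.
I₃ = I₂ cos²(54° − 38°) = 0.375 I₀ · cos²(16°) = 0.3465 I₀.
I₄ = I₃ cos²(3° − 54°) = 0.3465 I₀ · cos²(51°) = 0.1372 I₀.
I₅ = I₄ cos²(49° − 3°) = 0.1372 I₀ · cos²(46°) = 0.06622 I₀.
That is 6.622% of the incident intensity.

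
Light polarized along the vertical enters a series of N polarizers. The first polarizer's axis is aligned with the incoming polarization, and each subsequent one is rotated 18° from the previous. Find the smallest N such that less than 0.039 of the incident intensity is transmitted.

N = 34

First polarizer is aligned with the polarization: full transmission.
Each further stage multiplies by cos²(18°) = 0.9045.
After N polarizers: T = 0.9045^(N−1). Require T < 0.039 ⇒ N−1 > ln(0.039)/ln(0.9045) = 32.32, so N−1 ≥ 33 and N = 34.
Check: N=34 gives T = 0.03644 < 0.039; N=33 gives T = 0.04029.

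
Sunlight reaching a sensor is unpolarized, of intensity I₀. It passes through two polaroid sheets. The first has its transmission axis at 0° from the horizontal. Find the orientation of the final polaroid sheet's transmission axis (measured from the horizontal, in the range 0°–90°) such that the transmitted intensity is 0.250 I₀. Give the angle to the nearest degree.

Unpolarized light through the first polarizer → I₁ = ½ I₀, now polarized at 0°.
Need I₂/I₀ = 0.25, so cos²(θ − 0°) = 0.25 / 0.5 = 0.5.
θ − 0° = arccos(√0.5) = 45.0°, giving θ ≈ 0 + 45.0 = 45.0°.

θ ≈ 45°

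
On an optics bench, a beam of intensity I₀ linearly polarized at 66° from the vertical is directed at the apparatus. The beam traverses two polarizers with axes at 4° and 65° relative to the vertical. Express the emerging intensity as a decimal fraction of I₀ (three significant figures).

I₁ = I₀ cos²(4° − 66°) = I₀ cos²(62°) = 0.2204 I₀.
I₂ = I₁ cos²(65° − 4°) = 0.2204 I₀ · cos²(61°) = 0.0518 I₀.
Transmitted fraction = 0.0518.

≈ 0.0518 I₀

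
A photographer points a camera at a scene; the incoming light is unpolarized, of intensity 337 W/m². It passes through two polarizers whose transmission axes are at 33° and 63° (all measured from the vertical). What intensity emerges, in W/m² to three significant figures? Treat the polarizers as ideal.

I ≈ 126 W/m²

Unpolarized light through the first polarizer → I₁ = 337 W/m²/2 = 168.5 W/m², polarized at 33°.
I₂ = I₁ · cos²(30°) = 168.5 · 0.75 = 126.4 W/m².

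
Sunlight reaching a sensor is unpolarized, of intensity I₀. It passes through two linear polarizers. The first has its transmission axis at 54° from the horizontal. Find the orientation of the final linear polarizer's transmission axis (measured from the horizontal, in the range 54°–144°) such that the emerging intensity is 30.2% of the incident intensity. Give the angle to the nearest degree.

Unpolarized light through the first polarizer → I₁ = ½ I₀, now polarized at 54°.
Need I₂/I₀ = 0.302, so cos²(θ − 54°) = 0.302 / 0.5 = 0.604.
θ − 54° = arccos(√0.604) = 39.0°, giving θ ≈ 54 + 39.0 = 93.0°.

θ ≈ 93°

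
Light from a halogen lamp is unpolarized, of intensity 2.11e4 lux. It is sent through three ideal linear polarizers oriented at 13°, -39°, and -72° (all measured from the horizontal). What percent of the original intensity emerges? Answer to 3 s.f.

Unpolarized light through the first polarizer → I₁ = 2.11e4 lux/2 = 1.055e+04 lux, polarized at 13°.
I₂ = I₁ · cos²(52°) = 1.055e+04 · 0.379 = 3999 lux.
I₃ = I₂ · cos²(33°) = 3999 · 0.7034 = 2813 lux.
That is 13.33% of the incident intensity.

≈ 13.3%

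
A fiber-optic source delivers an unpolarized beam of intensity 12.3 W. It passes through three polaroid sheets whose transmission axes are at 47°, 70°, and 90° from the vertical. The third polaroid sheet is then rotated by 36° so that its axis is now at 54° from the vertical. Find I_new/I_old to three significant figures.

I_new/I_old ≈ 1.05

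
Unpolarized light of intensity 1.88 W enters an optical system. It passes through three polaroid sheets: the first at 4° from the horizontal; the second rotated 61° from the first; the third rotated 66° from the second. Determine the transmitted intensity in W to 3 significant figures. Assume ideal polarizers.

I ≈ 0.0366 W

Unpolarized light through the first polarizer → I₁ = 1.88 W/2 = 0.94 W, polarized at 4°.
I₂ = I₁ · cos²(61°) = 0.94 · 0.235 = 0.2209 W.
I₃ = I₂ · cos²(66°) = 0.2209 · 0.1654 = 0.03655 W.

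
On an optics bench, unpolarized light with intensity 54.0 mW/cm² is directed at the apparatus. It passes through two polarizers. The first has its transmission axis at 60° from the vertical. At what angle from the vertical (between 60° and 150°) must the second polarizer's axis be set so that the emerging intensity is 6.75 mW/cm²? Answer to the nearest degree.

θ ≈ 120°

Unpolarized light through the first polarizer → I₁ = ½ I₀, now polarized at 60°.
Target fraction: 6.75 / 54.0 mW/cm² = 0.125 of I₀.
Need I₂/I₀ = 0.125, so cos²(θ − 60°) = 0.125 / 0.5 = 0.25.
θ − 60° = arccos(√0.25) = 60.0°, giving θ ≈ 60 + 60.0 = 120.0°.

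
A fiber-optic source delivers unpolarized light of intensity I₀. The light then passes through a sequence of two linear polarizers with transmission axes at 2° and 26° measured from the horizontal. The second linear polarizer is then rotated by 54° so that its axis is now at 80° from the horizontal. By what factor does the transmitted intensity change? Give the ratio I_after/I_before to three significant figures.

I_new/I_old ≈ 0.0518

Before rotation:
Unpolarized light through the first polarizer → I₁ = ½ I₀, now polarized at 2°.
I₂ = I₁ cos²(26° − 2°) = 0.5 I₀ · cos²(24°) = 0.4173 I₀.
After rotation:
Unpolarized light through the first polarizer → I₁ = ½ I₀, now polarized at 2°.
I₂ = I₁ cos²(80° − 2°) = 0.5 I₀ · cos²(78°) = 0.02161 I₀.
Ratio = 0.02161 / 0.4173 = 0.0518.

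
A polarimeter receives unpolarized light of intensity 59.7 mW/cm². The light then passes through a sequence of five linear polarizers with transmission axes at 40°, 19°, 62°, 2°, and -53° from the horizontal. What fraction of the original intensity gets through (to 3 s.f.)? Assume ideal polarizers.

I/I₀ ≈ 0.0192

Unpolarized light through the first polarizer → I₁ = 59.7 mW/cm²/2 = 29.85 mW/cm², polarized at 40°.
I₂ = I₁ · cos²(21°) = 29.85 · 0.8716 = 26.02 mW/cm².
I₃ = I₂ · cos²(43°) = 26.02 · 0.5349 = 13.92 mW/cm².
I₄ = I₃ · cos²(60°) = 13.92 · 0.25 = 3.479 mW/cm².
I₅ = I₄ · cos²(55°) = 3.479 · 0.329 = 1.145 mW/cm².
Transmitted fraction = 0.01917.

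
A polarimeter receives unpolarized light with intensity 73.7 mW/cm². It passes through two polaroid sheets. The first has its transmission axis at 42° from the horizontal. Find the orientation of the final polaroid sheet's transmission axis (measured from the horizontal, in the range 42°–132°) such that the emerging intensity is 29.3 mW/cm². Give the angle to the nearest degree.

θ ≈ 69°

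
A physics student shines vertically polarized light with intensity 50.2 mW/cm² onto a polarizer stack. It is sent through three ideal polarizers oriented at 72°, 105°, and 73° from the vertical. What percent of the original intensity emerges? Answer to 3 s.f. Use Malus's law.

By Malus's law, I₁ = 50.2 mW/cm² · cos²(72°) = 4.794 mW/cm².
I₂ = I₁ · cos²(33°) = 4.794 · 0.7034 = 3.372 mW/cm².
I₃ = I₂ · cos²(32°) = 3.372 · 0.7192 = 2.425 mW/cm².
That is 4.83% of the incident intensity.

≈ 4.83%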